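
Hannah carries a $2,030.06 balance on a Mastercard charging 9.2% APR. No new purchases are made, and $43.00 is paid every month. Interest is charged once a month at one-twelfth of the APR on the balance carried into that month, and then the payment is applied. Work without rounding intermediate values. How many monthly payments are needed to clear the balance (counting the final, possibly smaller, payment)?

59 payments

Monthly rate r = 9.2%/12 = 0.766667% = 0.00766667.
Recurrence: B ← B·(1+r) − $43.00.
Month 1: interest $15.56; balance after payment $2,002.62.
Month 2: interest $15.35; balance after payment $1,974.98.
Closed form: n = −ln(1 − rB₀/P)/ln(1+r) = −ln(0.63805)/ln(1.00767) ≈ 58.833, so the balance reaches zero during payment 59.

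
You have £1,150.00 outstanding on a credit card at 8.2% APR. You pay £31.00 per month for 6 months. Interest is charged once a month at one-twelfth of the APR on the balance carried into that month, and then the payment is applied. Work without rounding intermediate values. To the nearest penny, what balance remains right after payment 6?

Monthly rate r = 8.2%/12 = 0.683333% = 0.00683333.
Each month: B ← B·(1+r) − £31.00.
Month 1: interest £7.86; balance after payment £1,126.86.
Month 2: interest £7.70; balance after payment £1,103.56.
Month 3: interest £7.54; balance after payment £1,080.10.
Month 4: interest £7.38; balance after payment £1,056.48.
Month 5: interest £7.22; balance after payment £1,032.70.
Month 6: interest £7.06; balance after payment £1,008.76.

£1,008.76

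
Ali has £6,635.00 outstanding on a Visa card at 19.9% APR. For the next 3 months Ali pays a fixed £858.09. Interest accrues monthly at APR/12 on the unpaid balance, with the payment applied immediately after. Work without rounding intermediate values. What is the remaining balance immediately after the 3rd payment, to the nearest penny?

Monthly rate r = 19.9%/12 = 1.65833% = 0.0165833.
Each month: B ← B·(1+r) − £858.09.
Month 1: interest £110.03; balance after payment £5,886.94.
Month 2: interest £97.63; balance after payment £5,126.48.
Month 3: interest £85.01; balance after payment £4,353.40.

£4,353.40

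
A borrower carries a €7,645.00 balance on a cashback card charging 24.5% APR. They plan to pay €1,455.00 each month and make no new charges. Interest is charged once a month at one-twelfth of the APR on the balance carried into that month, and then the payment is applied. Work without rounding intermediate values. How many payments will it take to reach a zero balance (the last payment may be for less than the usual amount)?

6 payments

Monthly rate r = 24.5%/12 = 2.04167% = 0.0204167.
Recurrence: B ← B·(1+r) − €1,455.00.
Month 1: interest €156.09; balance after payment €6,346.09.
Month 2: interest €129.57; balance after payment €5,020.65.
Month 3: interest €102.50; balance after payment €3,668.16.
Month 4: interest €74.89; balance after payment €2,288.05.
Month 5: interest €46.71; balance after payment €879.76.
Month 6: interest €17.96; balance after payment €0.00.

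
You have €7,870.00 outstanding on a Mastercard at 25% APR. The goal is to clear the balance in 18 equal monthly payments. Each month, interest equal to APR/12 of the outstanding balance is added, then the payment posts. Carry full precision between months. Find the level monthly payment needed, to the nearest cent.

Monthly rate r = 25%/12 = 2.08333% = 0.0208333.
Level-payment amortization: P = B₀·r / (1 − (1+r)^(−n)) = 7870.00·0.0208333 / (1 − 1.02083^(−18)).
Denominator 1 − (1+r)^(−18) = 0.310057604.
P = 163.958 / 0.310057604 ≈ 528.80.

€528.80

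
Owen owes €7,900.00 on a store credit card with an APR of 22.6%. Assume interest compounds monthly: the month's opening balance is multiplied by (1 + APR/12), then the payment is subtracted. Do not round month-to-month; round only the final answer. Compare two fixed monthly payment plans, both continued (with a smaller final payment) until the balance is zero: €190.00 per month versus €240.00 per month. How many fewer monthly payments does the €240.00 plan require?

30 fewer payments

Monthly rate r = 22.6%/12 = 1.88333% = 0.0188333.
At €190.00/mo: n = ⌈−ln(1 − rB₀/P)/ln(1+r)⌉ = 82 payments (last €171.93); total interest = total paid − €7,900.00 = €7,661.93.
At €240.00/mo: 52 payments (last €203.96); total interest €4,543.96.
Payments saved = 82 − 52 = 30.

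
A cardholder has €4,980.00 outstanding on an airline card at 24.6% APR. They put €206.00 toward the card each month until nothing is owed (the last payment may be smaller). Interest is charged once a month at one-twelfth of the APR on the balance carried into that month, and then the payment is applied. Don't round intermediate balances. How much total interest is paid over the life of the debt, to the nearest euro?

€1,968

Monthly rate r = 24.6%/12 = 2.05% = 0.0205.
Payoff takes n = ⌈−ln(1 − rB₀/P)/ln(1+r)⌉ = ⌈33.724⌉ = 34 payments; the last is €149.56.
Total paid = 33·€206.00 + €149.56 = €6,947.56.
Total interest = total paid − principal = €6,947.56 − €4,980.00 = €1,967.56.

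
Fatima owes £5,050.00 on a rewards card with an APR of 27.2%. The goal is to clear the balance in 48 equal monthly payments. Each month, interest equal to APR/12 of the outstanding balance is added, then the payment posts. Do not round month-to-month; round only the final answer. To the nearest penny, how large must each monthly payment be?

Monthly rate r = 27.2%/12 = 2.26667% = 0.0226667.
Level-payment amortization: P = B₀·r / (1 − (1+r)^(−n)) = 5050.00·0.0226667 / (1 − 1.02267^(−48)).
Denominator 1 − (1+r)^(−48) = 0.658993095.
P = 114.467 / 0.658993095 ≈ 173.70.

£173.70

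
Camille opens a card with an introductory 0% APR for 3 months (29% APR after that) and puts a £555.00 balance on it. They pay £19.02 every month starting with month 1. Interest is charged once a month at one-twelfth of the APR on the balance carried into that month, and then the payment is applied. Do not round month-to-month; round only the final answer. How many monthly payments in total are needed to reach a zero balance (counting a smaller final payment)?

Promo months 1–3 at r₀ = 0%/12 = 0; months 4+ at r₁ = 29%/12 = 0.0241667.
After month 3 (no interest yet): B = £555.00 − 3·£19.02 = £497.94.
Then at r₁ with £19.02/mo: n₂ = −ln(1 − r₁·B/P)/ln(1+r₁) ≈ 41.94 → 42 more payments.

45 months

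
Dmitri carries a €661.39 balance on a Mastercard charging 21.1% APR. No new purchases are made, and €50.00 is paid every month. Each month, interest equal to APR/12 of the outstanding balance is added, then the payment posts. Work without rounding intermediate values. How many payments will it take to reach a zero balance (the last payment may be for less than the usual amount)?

Monthly rate r = 21.1%/12 = 1.75833% = 0.0175833.
Recurrence: B ← B·(1+r) − €50.00.
Month 1: interest €11.63; balance after payment €623.02.
Month 2: interest €10.95; balance after payment €583.97.
Closed form: n = −ln(1 − rB₀/P)/ln(1+r) = −ln(0.76741)/ln(1.01758) ≈ 15.188, so the balance reaches zero during payment 16.

16 payments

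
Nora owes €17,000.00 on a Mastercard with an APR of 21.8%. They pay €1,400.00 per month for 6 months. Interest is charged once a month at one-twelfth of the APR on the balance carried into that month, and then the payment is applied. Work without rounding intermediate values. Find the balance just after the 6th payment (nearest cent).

Monthly rate r = 21.8%/12 = 1.81667% = 0.0181667.
Each month: B ← B·(1+r) − €1,400.00.
Month 1: interest €308.83; balance after payment €15,908.83.
Month 2: interest €289.01; balance after payment €14,797.84.
Month 3: interest €268.83; balance after payment €13,666.67.
Month 4: interest €248.28; balance after payment €12,514.95.
Month 5: interest €227.35; balance after payment €11,342.30.
Month 6: interest €206.05; balance after payment €10,148.36.

€10,148.36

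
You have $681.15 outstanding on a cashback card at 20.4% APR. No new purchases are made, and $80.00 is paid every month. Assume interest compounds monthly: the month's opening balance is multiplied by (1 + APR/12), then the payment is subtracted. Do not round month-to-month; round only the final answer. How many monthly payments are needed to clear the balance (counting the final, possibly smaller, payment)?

Monthly rate r = 20.4%/12 = 1.7% = 0.017.
Recurrence: B ← B·(1+r) − $80.00.
Month 1: interest $11.58; balance after payment $612.73.
Month 2: interest $10.42; balance after payment $543.15.
Closed form: n = −ln(1 − rB₀/P)/ln(1+r) = −ln(0.85526)/ln(1.017) ≈ 9.275, so the balance reaches zero during payment 10.

10 payments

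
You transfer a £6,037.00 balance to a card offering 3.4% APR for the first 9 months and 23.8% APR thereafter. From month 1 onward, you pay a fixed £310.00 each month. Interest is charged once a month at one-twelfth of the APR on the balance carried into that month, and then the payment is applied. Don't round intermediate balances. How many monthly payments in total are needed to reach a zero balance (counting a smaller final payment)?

Promo months 1–9 at r₀ = 3.4%/12 = 0.00283333; months 10+ at r₁ = 23.8%/12 = 0.0198333.
After month 9: iterate B ← B·(1+r₀) − £310.00 for 9 months → £3,370.87.
Then at r₁ with £310.00/mo: n₂ = −ln(1 − r₁·B/P)/ln(1+r₁) ≈ 12.37 → 13 more payments.

22 months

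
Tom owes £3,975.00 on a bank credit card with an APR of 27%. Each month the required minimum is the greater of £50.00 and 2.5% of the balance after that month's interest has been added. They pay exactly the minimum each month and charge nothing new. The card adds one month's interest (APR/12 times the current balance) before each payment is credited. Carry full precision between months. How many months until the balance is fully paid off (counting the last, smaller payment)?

327 months

Monthly rate r = 27%/12 = 2.25% = 0.0225.
While 2.5% of the post-interest balance exceeds £50.00, each month B ← (B·(1+r))·(1 − 0.025), i.e. B shrinks by the factor (1+r)·0.975 = 0.99694.
This holds for months 1–232. Entering month 233 the balance is £1,951.18; 2.5% of the post-interest balance is now below £50.00, so the flat £50.00 minimum applies from here.
From month 233 a fixed £50.00 at rate r clears £1,951.18 in 95 more payments. Total: 232 + 95 = 327 months.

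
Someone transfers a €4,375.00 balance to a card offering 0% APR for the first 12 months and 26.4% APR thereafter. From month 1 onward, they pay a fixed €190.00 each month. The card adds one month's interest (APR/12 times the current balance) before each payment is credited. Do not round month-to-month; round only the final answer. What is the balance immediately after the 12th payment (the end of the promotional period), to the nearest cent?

€2,095.00

Promo months 1–12 at r₀ = 0%/12 = 0; months 13+ at r₁ = 26.4%/12 = 0.022.
After month 12 (no interest yet): B = €4,375.00 − 12·€190.00 = €2,095.00.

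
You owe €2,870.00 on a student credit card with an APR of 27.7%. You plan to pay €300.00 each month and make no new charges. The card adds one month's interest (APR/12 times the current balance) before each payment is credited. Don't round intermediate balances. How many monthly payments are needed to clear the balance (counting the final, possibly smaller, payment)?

Monthly rate r = 27.7%/12 = 2.30833% = 0.0230833.
Recurrence: B ← B·(1+r) − €300.00.
Month 1: interest €66.25; balance after payment €2,636.25.
Month 2: interest €60.85; balance after payment €2,397.10.
Closed form: n = −ln(1 − rB₀/P)/ln(1+r) = −ln(0.77917)/ln(1.02308) ≈ 10.934, so the balance reaches zero during payment 11.

11 payments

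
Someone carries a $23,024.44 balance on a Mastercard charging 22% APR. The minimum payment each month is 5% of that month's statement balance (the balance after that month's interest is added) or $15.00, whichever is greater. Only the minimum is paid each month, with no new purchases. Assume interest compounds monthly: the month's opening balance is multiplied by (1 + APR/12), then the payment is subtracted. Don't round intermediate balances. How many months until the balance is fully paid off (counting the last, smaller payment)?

Monthly rate r = 22%/12 = 1.83333% = 0.0183333.
While 5% of the post-interest balance exceeds $15.00, each month B ← (B·(1+r))·(1 − 0.05), i.e. B shrinks by the factor (1+r)·0.95 = 0.96742.
This holds for months 1–132. Entering month 133 the balance is $290.52; 5% of the post-interest balance is now below $15.00, so the flat $15.00 minimum applies from here.
From month 133 a fixed $15.00 at rate r clears $290.52 in 25 more payments. Total: 132 + 25 = 157 months.

157 months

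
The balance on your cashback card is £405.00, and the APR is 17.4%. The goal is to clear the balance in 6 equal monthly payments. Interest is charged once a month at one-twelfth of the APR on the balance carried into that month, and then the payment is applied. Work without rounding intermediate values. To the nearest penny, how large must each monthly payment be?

£70.97

Monthly rate r = 17.4%/12 = 1.45% = 0.0145.
Level-payment amortization: P = B₀·r / (1 − (1+r)^(−n)) = 405.00·0.0145 / (1 − 1.0145^(−6)).
Denominator 1 − (1+r)^(−6) = 0.0827500605.
P = 5.8725 / 0.0827500605 ≈ 70.97.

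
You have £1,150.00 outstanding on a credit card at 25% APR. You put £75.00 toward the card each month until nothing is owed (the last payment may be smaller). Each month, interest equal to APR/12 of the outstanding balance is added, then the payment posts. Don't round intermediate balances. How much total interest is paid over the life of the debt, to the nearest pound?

Monthly rate r = 25%/12 = 2.08333% = 0.0208333.
Payoff takes n = ⌈−ln(1 − rB₀/P)/ln(1+r)⌉ = ⌈18.664⌉ = 19 payments; the last is £50.00.
Total paid = 18·£75.00 + £50.00 = £1,400.00.
Total interest = total paid − principal = £1,400.00 − £1,150.00 = £250.00.

£250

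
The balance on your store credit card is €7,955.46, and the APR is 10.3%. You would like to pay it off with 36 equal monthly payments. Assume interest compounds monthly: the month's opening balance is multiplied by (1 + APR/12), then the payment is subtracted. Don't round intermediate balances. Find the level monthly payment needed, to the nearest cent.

€257.82

Monthly rate r = 10.3%/12 = 0.858333% = 0.00858333.
Level-payment amortization: P = B₀·r / (1 − (1+r)^(−n)) = 7955.46·0.00858333 / (1 − 1.00858^(−36)).
Denominator 1 − (1+r)^(−36) = 0.264850512.
P = 68.2844 / 0.264850512 ≈ 257.82.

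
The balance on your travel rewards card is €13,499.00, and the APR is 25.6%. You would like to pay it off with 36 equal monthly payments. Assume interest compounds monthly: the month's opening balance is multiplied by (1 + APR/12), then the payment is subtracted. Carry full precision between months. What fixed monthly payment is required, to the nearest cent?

€541.01

Monthly rate r = 25.6%/12 = 2.13333% = 0.0213333.
Level-payment amortization: P = B₀·r / (1 − (1+r)^(−n)) = 13499.00·0.0213333 / (1 − 1.02133^(−36)).
Denominator 1 − (1+r)^(−36) = 0.53229741.
P = 287.979 / 0.53229741 ≈ 541.01.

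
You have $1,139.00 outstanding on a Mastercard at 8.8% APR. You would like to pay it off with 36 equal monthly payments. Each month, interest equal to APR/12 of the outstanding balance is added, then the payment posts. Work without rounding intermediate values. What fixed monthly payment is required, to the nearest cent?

$36.11

Monthly rate r = 8.8%/12 = 0.733333% = 0.00733333.
Level-payment amortization: P = B₀·r / (1 − (1+r)^(−n)) = 1139.00·0.00733333 / (1 − 1.00733^(−36)).
Denominator 1 − (1+r)^(−36) = 0.23128632.
P = 8.35267 / 0.23128632 ≈ 36.11.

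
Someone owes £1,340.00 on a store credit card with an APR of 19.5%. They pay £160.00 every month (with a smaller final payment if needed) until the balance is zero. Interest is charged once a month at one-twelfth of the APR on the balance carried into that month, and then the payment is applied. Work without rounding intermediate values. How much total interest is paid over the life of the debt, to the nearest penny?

£112.17

Monthly rate r = 19.5%/12 = 1.625% = 0.01625.
Payoff takes n = ⌈−ln(1 − rB₀/P)/ln(1+r)⌉ = ⌈9.075⌉ = 10 payments; the last is £12.17.
Total paid = 9·£160.00 + £12.17 = £1,452.17.
Total interest = total paid − principal = £1,452.17 − £1,340.00 = £112.17.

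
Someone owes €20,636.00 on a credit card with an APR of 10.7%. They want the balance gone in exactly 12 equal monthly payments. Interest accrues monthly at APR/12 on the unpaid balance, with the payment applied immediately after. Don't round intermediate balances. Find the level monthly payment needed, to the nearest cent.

Monthly rate r = 10.7%/12 = 0.891667% = 0.00891667.
Level-payment amortization: P = B₀·r / (1 − (1+r)^(−n)) = 20636.00·0.00891667 / (1 − 1.00892^(−12)).
Denominator 1 − (1+r)^(−12) = 0.101048123.
P = 184.004 / 0.101048123 ≈ 1820.96.

€1,820.96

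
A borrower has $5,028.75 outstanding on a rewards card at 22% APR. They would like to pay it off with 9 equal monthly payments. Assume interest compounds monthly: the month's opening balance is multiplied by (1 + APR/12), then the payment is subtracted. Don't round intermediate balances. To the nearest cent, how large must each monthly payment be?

$611.21

Monthly rate r = 22%/12 = 1.83333% = 0.0183333.
Level-payment amortization: P = B₀·r / (1 − (1+r)^(−n)) = 5028.75·0.0183333 / (1 − 1.01833^(−9)).
Denominator 1 − (1+r)^(−9) = 0.150838371.
P = 92.1937 / 0.150838371 ≈ 611.21.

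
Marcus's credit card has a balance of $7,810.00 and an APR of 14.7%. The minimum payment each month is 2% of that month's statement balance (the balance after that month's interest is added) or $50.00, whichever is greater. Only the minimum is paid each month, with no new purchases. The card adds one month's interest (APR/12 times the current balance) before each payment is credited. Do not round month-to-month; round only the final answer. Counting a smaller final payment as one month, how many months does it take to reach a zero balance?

220 months

Monthly rate r = 14.7%/12 = 1.225% = 0.01225.
While 2% of the post-interest balance exceeds $50.00, each month B ← (B·(1+r))·(1 − 0.02), i.e. B shrinks by the factor (1+r)·0.98 = 0.99201.
This holds for months 1–144. Entering month 145 the balance is $2,458.37; 2% of the post-interest balance is now below $50.00, so the flat $50.00 minimum applies from here.
From month 145 a fixed $50.00 at rate r clears $2,458.37 in 76 more payments. Total: 144 + 76 = 220 months.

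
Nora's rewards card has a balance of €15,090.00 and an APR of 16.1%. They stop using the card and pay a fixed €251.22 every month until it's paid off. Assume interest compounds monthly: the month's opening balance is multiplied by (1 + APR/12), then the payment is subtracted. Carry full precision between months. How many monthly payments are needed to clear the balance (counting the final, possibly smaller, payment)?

Monthly rate r = 16.1%/12 = 1.34167% = 0.0134167.
Recurrence: B ← B·(1+r) − €251.22.
Month 1: interest €202.46; balance after payment €15,041.24.
Month 2: interest €201.80; balance after payment €14,991.82.
Closed form: n = −ln(1 − rB₀/P)/ln(1+r) = −ln(0.1941)/ln(1.01342) ≈ 123.007, so the balance reaches zero during payment 124.

124 months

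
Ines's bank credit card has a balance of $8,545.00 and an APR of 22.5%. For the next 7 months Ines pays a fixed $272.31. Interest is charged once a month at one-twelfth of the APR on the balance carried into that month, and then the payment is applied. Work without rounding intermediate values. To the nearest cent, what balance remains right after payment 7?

$7,714.82

Monthly rate r = 22.5%/12 = 1.875% = 0.01875.
Each month: B ← B·(1+r) − $272.31.
Month 1: interest $160.22; balance after payment $8,432.91.
Month 2: interest $158.12; balance after payment $8,318.72.
Month 3: interest $155.98; balance after payment $8,202.38.
Month 4: interest $153.79; balance after payment $8,083.87.
Month 5: interest $151.57; balance after payment $7,963.13.
Month 6: interest $149.31; balance after payment $7,840.13.
Month 7: interest $147.00; balance after payment $7,714.82.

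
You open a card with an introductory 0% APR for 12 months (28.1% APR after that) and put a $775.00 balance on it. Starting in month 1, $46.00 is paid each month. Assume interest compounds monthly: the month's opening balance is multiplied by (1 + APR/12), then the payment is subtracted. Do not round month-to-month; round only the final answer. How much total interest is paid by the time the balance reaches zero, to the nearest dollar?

$17

Promo months 1–12 at r₀ = 0%/12 = 0; months 13+ at r₁ = 28.1%/12 = 0.0234167.
After month 12 (no interest yet): B = $775.00 − 12·$46.00 = $223.00.
Then at r₁ with $46.00/mo: n₂ = −ln(1 − r₁·B/P)/ln(1+r₁) ≈ 5.21 → 6 more payments.
Total paid = 17·$46.00 + $9.55 = $791.55; interest = $791.55 − $775.00 = $16.55.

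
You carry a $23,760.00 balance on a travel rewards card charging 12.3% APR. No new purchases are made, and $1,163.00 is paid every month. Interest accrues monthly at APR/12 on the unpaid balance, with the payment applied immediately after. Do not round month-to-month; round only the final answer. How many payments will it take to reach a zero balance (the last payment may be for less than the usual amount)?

Monthly rate r = 12.3%/12 = 1.025% = 0.01025.
Recurrence: B ← B·(1+r) − $1,163.00.
Month 1: interest $243.54; balance after payment $22,840.54.
Month 2: interest $234.12; balance after payment $21,911.66.
Closed form: n = −ln(1 − rB₀/P)/ln(1+r) = −ln(0.79059)/ln(1.01025) ≈ 23.041, so the balance reaches zero during payment 24.

24 months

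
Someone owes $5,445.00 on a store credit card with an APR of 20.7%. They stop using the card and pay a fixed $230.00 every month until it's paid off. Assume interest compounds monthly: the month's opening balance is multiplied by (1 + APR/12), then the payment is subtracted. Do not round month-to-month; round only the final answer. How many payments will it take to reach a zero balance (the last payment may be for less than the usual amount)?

Monthly rate r = 20.7%/12 = 1.725% = 0.01725.
Recurrence: B ← B·(1+r) − $230.00.
Month 1: interest $93.93; balance after payment $5,308.93.
Month 2: interest $91.58; balance after payment $5,170.51.
Closed form: n = −ln(1 − rB₀/P)/ln(1+r) = −ln(0.59163)/ln(1.01725) ≈ 30.690, so the balance reaches zero during payment 31.

31 payments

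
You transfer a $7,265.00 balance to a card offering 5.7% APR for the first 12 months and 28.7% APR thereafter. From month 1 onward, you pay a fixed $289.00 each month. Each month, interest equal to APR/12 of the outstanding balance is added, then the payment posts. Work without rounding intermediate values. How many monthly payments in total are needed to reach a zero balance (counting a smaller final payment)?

Promo months 1–12 at r₀ = 5.7%/12 = 0.00475; months 13+ at r₁ = 28.7%/12 = 0.0239167.
After month 12: iterate B ← B·(1+r₀) − $289.00 for 12 months → $4,130.05.
Then at r₁ with $289.00/mo: n₂ = −ln(1 − r₁·B/P)/ln(1+r₁) ≈ 17.70 → 18 more payments.

30 months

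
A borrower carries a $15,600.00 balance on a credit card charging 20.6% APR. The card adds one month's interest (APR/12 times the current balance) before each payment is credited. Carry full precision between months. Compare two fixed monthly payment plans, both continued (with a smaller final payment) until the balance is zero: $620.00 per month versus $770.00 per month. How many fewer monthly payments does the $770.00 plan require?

Monthly rate r = 20.6%/12 = 1.71667% = 0.0171667.
At $620.00/mo: n = ⌈−ln(1 − rB₀/P)/ln(1+r)⌉ = 34 payments (last $140.35); total interest = total paid − $15,600.00 = $5,000.35.
At $770.00/mo: 26 payments (last $85.12); total interest $3,735.12.
Payments saved = 34 − 26 = 8.

8 fewer payments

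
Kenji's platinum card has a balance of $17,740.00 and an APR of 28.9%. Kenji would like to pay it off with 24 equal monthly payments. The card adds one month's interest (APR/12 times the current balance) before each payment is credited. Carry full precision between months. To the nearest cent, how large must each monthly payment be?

Monthly rate r = 28.9%/12 = 2.40833% = 0.0240833.
Level-payment amortization: P = B₀·r / (1 − (1+r)^(−n)) = 17740.00·0.0240833 / (1 − 1.02408^(−24)).
Denominator 1 − (1+r)^(−24) = 0.435124363.
P = 427.238 / 0.435124363 ≈ 981.88.

$981.88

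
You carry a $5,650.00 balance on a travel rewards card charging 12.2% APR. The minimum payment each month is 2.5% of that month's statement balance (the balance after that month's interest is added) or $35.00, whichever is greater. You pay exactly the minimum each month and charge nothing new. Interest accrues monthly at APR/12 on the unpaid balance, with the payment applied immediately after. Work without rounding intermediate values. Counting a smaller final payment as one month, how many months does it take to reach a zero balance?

144 months

Monthly rate r = 12.2%/12 = 1.01667% = 0.0101667.
While 2.5% of the post-interest balance exceeds $35.00, each month B ← (B·(1+r))·(1 − 0.025), i.e. B shrinks by the factor (1+r)·0.975 = 0.98491.
This holds for months 1–93. Entering month 94 the balance is $1,374.14; 2.5% of the post-interest balance is now below $35.00, so the flat $35.00 minimum applies from here.
From month 94 a fixed $35.00 at rate r clears $1,374.14 in 51 more payments. Total: 93 + 51 = 144 months.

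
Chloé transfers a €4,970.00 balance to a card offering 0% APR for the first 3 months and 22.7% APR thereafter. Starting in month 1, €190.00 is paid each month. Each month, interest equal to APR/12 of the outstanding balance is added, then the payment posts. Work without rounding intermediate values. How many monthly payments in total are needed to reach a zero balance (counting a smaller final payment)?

Promo months 1–3 at r₀ = 0%/12 = 0; months 4+ at r₁ = 22.7%/12 = 0.0189167.
After month 3 (no interest yet): B = €4,970.00 − 3·€190.00 = €4,400.00.
Then at r₁ with €190.00/mo: n₂ = −ln(1 − r₁·B/P)/ln(1+r₁) ≈ 30.76 → 31 more payments.

34 months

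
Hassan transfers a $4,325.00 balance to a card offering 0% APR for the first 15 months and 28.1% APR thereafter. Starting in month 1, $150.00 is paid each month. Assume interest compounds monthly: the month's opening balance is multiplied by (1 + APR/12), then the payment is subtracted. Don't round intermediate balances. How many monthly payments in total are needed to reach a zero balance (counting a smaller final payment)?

Promo months 1–15 at r₀ = 0%/12 = 0; months 16+ at r₁ = 28.1%/12 = 0.0234167.
After month 15 (no interest yet): B = $4,325.00 − 15·$150.00 = $2,075.00.
Then at r₁ with $150.00/mo: n₂ = −ln(1 − r₁·B/P)/ln(1+r₁) ≈ 16.91 → 17 more payments.

32 months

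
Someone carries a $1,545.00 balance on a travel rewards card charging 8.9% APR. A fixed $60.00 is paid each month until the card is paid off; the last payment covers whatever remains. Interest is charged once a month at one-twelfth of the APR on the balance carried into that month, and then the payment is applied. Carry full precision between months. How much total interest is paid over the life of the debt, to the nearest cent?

$175.89

Monthly rate r = 8.9%/12 = 0.741667% = 0.00741667.
Payoff takes n = ⌈−ln(1 − rB₀/P)/ln(1+r)⌉ = ⌈28.681⌉ = 29 payments; the last is $40.89.
Total paid = 28·$60.00 + $40.89 = $1,720.89.
Total interest = total paid − principal = $1,720.89 − $1,545.00 = $175.89.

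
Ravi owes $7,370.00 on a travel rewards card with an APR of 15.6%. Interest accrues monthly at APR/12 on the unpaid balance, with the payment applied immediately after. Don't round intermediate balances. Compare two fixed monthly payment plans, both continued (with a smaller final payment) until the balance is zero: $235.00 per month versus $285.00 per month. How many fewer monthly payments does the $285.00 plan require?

9 fewer payments

Monthly rate r = 15.6%/12 = 1.3% = 0.013.
At $235.00/mo: n = ⌈−ln(1 − rB₀/P)/ln(1+r)⌉ = 41 payments (last $129.49); total interest = total paid − $7,370.00 = $2,159.49.
At $285.00/mo: 32 payments (last $206.33); total interest $1,671.33.
Payments saved = 41 − 32 = 9.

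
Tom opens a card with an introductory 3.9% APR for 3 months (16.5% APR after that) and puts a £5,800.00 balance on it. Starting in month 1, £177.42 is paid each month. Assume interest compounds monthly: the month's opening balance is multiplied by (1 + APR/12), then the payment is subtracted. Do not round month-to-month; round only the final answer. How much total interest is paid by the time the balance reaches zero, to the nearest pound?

£1,643

Promo months 1–3 at r₀ = 3.9%/12 = 0.00325; months 4+ at r₁ = 16.5%/12 = 0.01375.
After month 3: iterate B ← B·(1+r₀) − £177.42 for 3 months → £5,322.74.
Then at r₁ with £177.42/mo: n₂ = −ln(1 − r₁·B/P)/ln(1+r₁) ≈ 38.95 → 39 more payments.
Total paid = 41·£177.42 + £168.40 = £7,442.62; interest = £7,442.62 − £5,800.00 = £1,642.62.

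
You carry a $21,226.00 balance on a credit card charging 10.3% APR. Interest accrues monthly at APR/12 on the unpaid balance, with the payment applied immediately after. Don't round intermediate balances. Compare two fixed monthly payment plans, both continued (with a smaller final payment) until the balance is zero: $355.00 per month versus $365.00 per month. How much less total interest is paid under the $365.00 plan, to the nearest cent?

Monthly rate r = 10.3%/12 = 0.858333% = 0.00858333.
At $355.00/mo: n = ⌈−ln(1 − rB₀/P)/ln(1+r)⌉ = 85 payments (last $83.38); total interest = total paid − $21,226.00 = $8,677.38.
At $365.00/mo: 81 payments (last $329.52); total interest $8,303.52.
Interest saved = $8,677.38 − $8,303.52 = $373.86.

$373.86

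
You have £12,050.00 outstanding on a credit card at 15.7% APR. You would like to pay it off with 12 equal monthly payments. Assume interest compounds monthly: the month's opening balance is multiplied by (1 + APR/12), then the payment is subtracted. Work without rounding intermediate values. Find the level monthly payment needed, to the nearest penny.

Monthly rate r = 15.7%/12 = 1.30833% = 0.0130833.
Level-payment amortization: P = B₀·r / (1 − (1+r)^(−n)) = 12050.00·0.0130833 / (1 − 1.01308^(−12)).
Denominator 1 − (1+r)^(−12) = 0.144425263.
P = 157.654 / 0.144425263 ≈ 1091.60.

£1,091.60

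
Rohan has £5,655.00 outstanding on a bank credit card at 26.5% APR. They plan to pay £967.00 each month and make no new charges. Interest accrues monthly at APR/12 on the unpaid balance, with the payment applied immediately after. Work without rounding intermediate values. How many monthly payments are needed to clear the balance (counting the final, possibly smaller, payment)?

7 months

Monthly rate r = 26.5%/12 = 2.20833% = 0.0220833.
Recurrence: B ← B·(1+r) − £967.00.
Month 1: interest £124.88; balance after payment £4,812.88.
Month 2: interest £106.28; balance after payment £3,952.17.
Closed form: n = −ln(1 − rB₀/P)/ln(1+r) = −ln(0.87086)/ln(1.02208) ≈ 6.331, so the balance reaches zero during payment 7.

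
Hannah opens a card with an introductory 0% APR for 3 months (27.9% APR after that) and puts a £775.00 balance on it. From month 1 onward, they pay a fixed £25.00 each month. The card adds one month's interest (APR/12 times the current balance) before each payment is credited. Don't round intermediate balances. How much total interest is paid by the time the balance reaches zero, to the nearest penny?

Promo months 1–3 at r₀ = 0%/12 = 0; months 4+ at r₁ = 27.9%/12 = 0.02325.
After month 3 (no interest yet): B = £775.00 − 3·£25.00 = £700.00.
Then at r₁ with £25.00/mo: n₂ = −ln(1 − r₁·B/P)/ln(1+r₁) ≈ 45.80 → 46 more payments.
Total paid = 48·£25.00 + £20.07 = £1,220.07; interest = £1,220.07 − £775.00 = £445.07.

£445.07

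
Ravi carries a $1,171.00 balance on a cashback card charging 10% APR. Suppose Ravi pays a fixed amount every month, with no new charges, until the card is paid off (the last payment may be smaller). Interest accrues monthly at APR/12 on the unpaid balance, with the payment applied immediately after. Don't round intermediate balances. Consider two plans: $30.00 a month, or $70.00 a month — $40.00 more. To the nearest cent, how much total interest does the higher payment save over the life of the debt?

$155.99

Monthly rate r = 10%/12 = 0.833333% = 0.00833333.
At $30.00/mo: n = ⌈−ln(1 − rB₀/P)/ln(1+r)⌉ = 48 payments (last $12.36); total interest = total paid − $1,171.00 = $251.36.
At $70.00/mo: 19 payments (last $6.37); total interest $95.37.
Interest saved = $251.36 − $95.37 = $155.99.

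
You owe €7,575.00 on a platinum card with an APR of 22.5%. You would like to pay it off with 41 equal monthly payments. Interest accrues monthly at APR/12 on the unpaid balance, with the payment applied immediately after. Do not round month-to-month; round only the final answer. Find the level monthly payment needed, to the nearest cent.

Monthly rate r = 22.5%/12 = 1.875% = 0.01875.
Level-payment amortization: P = B₀·r / (1 − (1+r)^(−n)) = 7575.00·0.01875 / (1 − 1.01875^(−41)).
Denominator 1 − (1+r)^(−41) = 0.533096093.
P = 142.031 / 0.533096093 ≈ 266.43.

€266.43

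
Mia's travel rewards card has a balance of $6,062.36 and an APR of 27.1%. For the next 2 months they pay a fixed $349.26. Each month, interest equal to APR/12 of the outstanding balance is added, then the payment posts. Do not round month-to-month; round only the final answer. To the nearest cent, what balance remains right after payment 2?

Monthly rate r = 27.1%/12 = 2.25833% = 0.0225833.
Each month: B ← B·(1+r) − $349.26.
Month 1: interest $136.91; balance after payment $5,850.01.
Month 2: interest $132.11; balance after payment $5,632.86.

$5,632.86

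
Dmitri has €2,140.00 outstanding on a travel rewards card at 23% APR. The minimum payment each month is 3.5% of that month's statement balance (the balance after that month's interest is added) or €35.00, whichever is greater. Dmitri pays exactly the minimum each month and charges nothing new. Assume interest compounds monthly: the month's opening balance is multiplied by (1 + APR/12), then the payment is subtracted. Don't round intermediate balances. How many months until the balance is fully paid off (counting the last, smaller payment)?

88 months

Monthly rate r = 23%/12 = 1.91667% = 0.0191667.
While 3.5% of the post-interest balance exceeds €35.00, each month B ← (B·(1+r))·(1 − 0.035), i.e. B shrinks by the factor (1+r)·0.965 = 0.9835.
This holds for months 1–47. Entering month 48 the balance is €978.86; 3.5% of the post-interest balance is now below €35.00, so the flat €35.00 minimum applies from here.
From month 48 a fixed €35.00 at rate r clears €978.86 in 41 more payments. Total: 47 + 41 = 88 months.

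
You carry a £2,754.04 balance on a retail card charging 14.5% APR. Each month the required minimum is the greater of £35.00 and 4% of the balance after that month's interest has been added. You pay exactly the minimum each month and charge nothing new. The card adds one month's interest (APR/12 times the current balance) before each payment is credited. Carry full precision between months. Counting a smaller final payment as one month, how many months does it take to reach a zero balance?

Monthly rate r = 14.5%/12 = 1.20833% = 0.0120833.
While 4% of the post-interest balance exceeds £35.00, each month B ← (B·(1+r))·(1 − 0.04), i.e. B shrinks by the factor (1+r)·0.96 = 0.9716.
This holds for months 1–41. Entering month 42 the balance is £845.20; 4% of the post-interest balance is now below £35.00, so the flat £35.00 minimum applies from here.
From month 42 a fixed £35.00 at rate r clears £845.20 in 29 more payments. Total: 41 + 29 = 70 months.

70 months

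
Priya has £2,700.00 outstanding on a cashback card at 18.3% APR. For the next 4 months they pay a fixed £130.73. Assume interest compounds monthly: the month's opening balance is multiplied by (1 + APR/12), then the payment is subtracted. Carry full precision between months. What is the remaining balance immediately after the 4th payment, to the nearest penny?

£2,333.50

Monthly rate r = 18.3%/12 = 1.525% = 0.01525.
Each month: B ← B·(1+r) − £130.73.
Month 1: interest £41.18; balance after payment £2,610.45.
Month 2: interest £39.81; balance after payment £2,519.52.
Month 3: interest £38.42; balance after payment £2,427.22.
Month 4: interest £37.02; balance after payment £2,333.50.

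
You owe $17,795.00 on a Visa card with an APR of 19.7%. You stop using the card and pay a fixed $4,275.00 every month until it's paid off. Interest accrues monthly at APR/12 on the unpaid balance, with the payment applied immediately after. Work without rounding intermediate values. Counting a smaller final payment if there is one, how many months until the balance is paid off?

5 months

Monthly rate r = 19.7%/12 = 1.64167% = 0.0164167.
Recurrence: B ← B·(1+r) − $4,275.00.
Month 1: interest $292.13; balance after payment $13,812.13.
Month 2: interest $226.75; balance after payment $9,763.88.
Month 3: interest $160.29; balance after payment $5,649.17.
Month 4: interest $92.74; balance after payment $1,466.91.
Month 5: interest $24.08; balance after payment $0.00.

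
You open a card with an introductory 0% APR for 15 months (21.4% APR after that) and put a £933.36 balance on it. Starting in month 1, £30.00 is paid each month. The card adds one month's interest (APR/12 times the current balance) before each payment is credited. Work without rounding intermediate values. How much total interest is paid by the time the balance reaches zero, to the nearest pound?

Promo months 1–15 at r₀ = 0%/12 = 0; months 16+ at r₁ = 21.4%/12 = 0.0178333.
After month 15 (no interest yet): B = £933.36 − 15·£30.00 = £483.36.
Then at r₁ with £30.00/mo: n₂ = −ln(1 − r₁·B/P)/ln(1+r₁) ≈ 19.16 → 20 more payments.
Total paid = 34·£30.00 + £4.94 = £1,024.94; interest = £1,024.94 − £933.36 = £91.58.

£92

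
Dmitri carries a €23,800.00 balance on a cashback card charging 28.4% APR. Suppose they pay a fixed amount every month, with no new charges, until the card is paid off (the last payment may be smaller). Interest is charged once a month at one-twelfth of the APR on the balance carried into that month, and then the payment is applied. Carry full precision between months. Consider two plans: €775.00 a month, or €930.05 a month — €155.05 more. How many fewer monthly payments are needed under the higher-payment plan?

Monthly rate r = 28.4%/12 = 2.36667% = 0.0236667.
At €775.00/mo: n = ⌈−ln(1 − rB₀/P)/ln(1+r)⌉ = 56 payments (last €367.81); total interest = total paid − €23,800.00 = €19,192.81.
At €930.05/mo: 40 payments (last €726.31); total interest €13,198.26.
Payments saved = 56 − 40 = 16.

16 fewer payments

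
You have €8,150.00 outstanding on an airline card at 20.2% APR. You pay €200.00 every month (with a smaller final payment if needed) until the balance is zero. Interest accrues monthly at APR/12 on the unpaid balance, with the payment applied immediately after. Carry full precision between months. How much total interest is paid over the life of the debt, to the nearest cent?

€5,727.04

Monthly rate r = 20.2%/12 = 1.68333% = 0.0168333.
Payoff takes n = ⌈−ln(1 − rB₀/P)/ln(1+r)⌉ = ⌈69.383⌉ = 70 payments; the last is €77.04.
Total paid = 69·€200.00 + €77.04 = €13,877.04.
Total interest = total paid − principal = €13,877.04 − €8,150.00 = €5,727.04.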